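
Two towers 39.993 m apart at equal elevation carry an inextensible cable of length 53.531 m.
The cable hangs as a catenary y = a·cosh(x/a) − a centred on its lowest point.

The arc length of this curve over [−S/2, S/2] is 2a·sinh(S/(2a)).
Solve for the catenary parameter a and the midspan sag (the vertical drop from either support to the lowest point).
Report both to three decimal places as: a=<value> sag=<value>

seed: a₀ = √(S³/(24(L−S))) = √(39.993³/(24·13.538)) = 14.031145
iter 1: u=1.425151  f(a)=+1.443e+00  f'(a)=-2.351e+00  a ← 14.031145 − (+1.443e+00/-2.351e+00) = 14.644975
iter 2: u=1.365417  f(a)=+1.001e-01  f'(a)=-2.035e+00  a ← 14.644975 − (+1.001e-01/-2.035e+00) = 14.694161
iter 3: u=1.360847  f(a)=+5.611e-04  f'(a)=-2.013e+00  a ← 14.694161 − (+5.611e-04/-2.013e+00) = 14.694440
iter 4: u=1.360821  f(a)=+1.784e-08  f'(a)=-2.012e+00  a ← 14.694440 − (+1.784e-08/-2.012e+00) = 14.694440
iter 5: u=1.360821  f(a)=-1.421e-14  f'(a)=-2.012e+00  a ← 14.694440 − (-1.421e-14/-2.012e+00) = 14.694440
converged: |Δa| < 1e-12 after 5 iterations
sag = a·(cosh(S/(2a)) − 1) = 14.694440·(cosh(1.360821) − 1) = 15.839452
T_max/T_min = cosh(S/(2a)) = 2.077921

a=14.694 sag=15.839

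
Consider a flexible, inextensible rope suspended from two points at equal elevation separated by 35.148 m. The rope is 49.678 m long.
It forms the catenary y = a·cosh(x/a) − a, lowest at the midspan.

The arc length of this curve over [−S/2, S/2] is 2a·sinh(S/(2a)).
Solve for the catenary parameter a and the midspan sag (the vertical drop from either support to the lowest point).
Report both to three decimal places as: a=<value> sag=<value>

a=11.794 sag=15.703

seed: a₀ = √(S³/(24(L−S))) = √(35.148³/(24·14.530)) = 11.158672
iter 1: u=1.574919  f(a)=+1.912e+00  f'(a)=-3.310e+00  a ← 11.158672 − (+1.912e+00/-3.310e+00) = 11.736340
iter 2: u=1.497400  f(a)=+1.585e-01  f'(a)=-2.782e+00  a ← 11.736340 − (+1.585e-01/-2.782e+00) = 11.793318
iter 3: u=1.490166  f(a)=+1.307e-03  f'(a)=-2.736e+00  a ← 11.793318 − (+1.307e-03/-2.736e+00) = 11.793796
iter 4: u=1.490105  f(a)=+9.048e-08  f'(a)=-2.736e+00  a ← 11.793796 − (+9.048e-08/-2.736e+00) = 11.793796
iter 5: u=1.490105  f(a)=+0.000e+00  f'(a)=-2.736e+00  a ← 11.793796 − (+0.000e+00/-2.736e+00) = 11.793796
converged: |Δa| < 1e-12 after 5 iterations
sag = a·(cosh(S/(2a)) − 1) = 11.793796·(cosh(1.490105) − 1) = 15.702923
T_max/T_min = cosh(S/(2a)) = 2.331456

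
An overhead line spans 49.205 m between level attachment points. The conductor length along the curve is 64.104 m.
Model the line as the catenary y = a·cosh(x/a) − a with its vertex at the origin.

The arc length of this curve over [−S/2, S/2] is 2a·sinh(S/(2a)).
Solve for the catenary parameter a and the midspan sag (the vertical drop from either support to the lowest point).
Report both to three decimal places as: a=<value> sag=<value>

a=19.030 sag=18.246

seed: a₀ = √(S³/(24(L−S))) = √(49.205³/(24·14.899)) = 18.252807
iter 1: u=1.347875  f(a)=+1.413e+00  f'(a)=-1.949e+00  a ← 18.252807 − (+1.413e+00/-1.949e+00) = 18.978019
iter 2: u=1.296368  f(a)=+8.860e-02  f'(a)=-1.712e+00  a ← 18.978019 − (+8.860e-02/-1.712e+00) = 19.029785
iter 3: u=1.292842  f(a)=+3.997e-04  f'(a)=-1.696e+00  a ← 19.029785 − (+3.997e-04/-1.696e+00) = 19.030020
iter 4: u=1.292826  f(a)=+8.214e-09  f'(a)=-1.696e+00  a ← 19.030020 − (+8.214e-09/-1.696e+00) = 19.030020
iter 5: u=1.292826  f(a)=+0.000e+00  f'(a)=-1.696e+00  a ← 19.030020 − (+0.000e+00/-1.696e+00) = 19.030020
converged: |Δa| < 1e-12 after 5 iterations
sag = a·(cosh(S/(2a)) − 1) = 19.030020·(cosh(1.292826) − 1) = 18.245607
T_max/T_min = cosh(S/(2a)) = 1.958780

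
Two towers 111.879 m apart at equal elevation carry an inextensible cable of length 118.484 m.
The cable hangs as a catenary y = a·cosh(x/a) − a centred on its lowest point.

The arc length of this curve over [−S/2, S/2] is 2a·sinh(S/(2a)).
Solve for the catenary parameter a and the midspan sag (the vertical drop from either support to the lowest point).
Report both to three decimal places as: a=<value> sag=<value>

a=94.811 sag=16.987

seed: a₀ = √(S³/(24(L−S))) = √(111.879³/(24·6.605)) = 93.989823
iter 1: u=0.595165  f(a)=+1.180e-01  f'(a)=-1.456e-01  a ← 93.989823 − (+1.180e-01/-1.456e-01) = 94.800140
iter 2: u=0.590078  f(a)=+1.543e-03  f'(a)=-1.418e-01  a ← 94.800140 − (+1.543e-03/-1.418e-01) = 94.811022
iter 3: u=0.590011  f(a)=+2.717e-07  f'(a)=-1.418e-01  a ← 94.811022 − (+2.717e-07/-1.418e-01) = 94.811024
iter 4: u=0.590011  f(a)=+0.000e+00  f'(a)=-1.418e-01  a ← 94.811024 − (+0.000e+00/-1.418e-01) = 94.811024
converged: |Δa| < 1e-12 after 4 iterations
sag = a·(cosh(S/(2a)) − 1) = 94.811024·(cosh(0.590011) − 1) = 16.986762
T_max/T_min = cosh(S/(2a)) = 1.179164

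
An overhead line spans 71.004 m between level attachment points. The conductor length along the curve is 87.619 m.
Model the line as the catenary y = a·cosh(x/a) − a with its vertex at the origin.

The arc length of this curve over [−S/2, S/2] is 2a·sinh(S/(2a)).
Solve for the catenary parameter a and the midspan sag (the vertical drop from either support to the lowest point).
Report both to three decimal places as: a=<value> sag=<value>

a=30.961 sag=22.684

seed: a₀ = √(S³/(24(L−S))) = √(71.004³/(24·16.615)) = 29.961836
iter 1: u=1.184907  f(a)=+1.206e+00  f'(a)=-1.273e+00  a ← 29.961836 − (+1.206e+00/-1.273e+00) = 30.909457
iter 2: u=1.148581  f(a)=+5.959e-02  f'(a)=-1.150e+00  a ← 30.909457 − (+5.959e-02/-1.150e+00) = 30.961277
iter 3: u=1.146658  f(a)=+1.622e-04  f'(a)=-1.144e+00  a ← 30.961277 − (+1.622e-04/-1.144e+00) = 30.961418
iter 4: u=1.146653  f(a)=+1.208e-09  f'(a)=-1.144e+00  a ← 30.961418 − (+1.208e-09/-1.144e+00) = 30.961418
iter 5: u=1.146653  f(a)=+0.000e+00  f'(a)=-1.144e+00  a ← 30.961418 − (+0.000e+00/-1.144e+00) = 30.961418
converged: |Δa| < 1e-12 after 5 iterations
sag = a·(cosh(S/(2a)) − 1) = 30.961418·(cosh(1.146653) − 1) = 22.684473
T_max/T_min = cosh(S/(2a)) = 1.732669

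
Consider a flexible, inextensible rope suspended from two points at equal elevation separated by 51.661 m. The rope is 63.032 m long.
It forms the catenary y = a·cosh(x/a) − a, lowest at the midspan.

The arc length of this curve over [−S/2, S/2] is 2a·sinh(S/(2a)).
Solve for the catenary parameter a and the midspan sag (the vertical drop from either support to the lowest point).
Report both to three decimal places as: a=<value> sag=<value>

a=23.184 sag=15.941

seed: a₀ = √(S³/(24(L−S))) = √(51.661³/(24·11.371)) = 22.477047
iter 1: u=1.149195  f(a)=+7.749e-01  f'(a)=-1.152e+00  a ← 22.477047 − (+7.749e-01/-1.152e+00) = 23.149783
iter 2: u=1.115799  f(a)=+3.615e-02  f'(a)=-1.047e+00  a ← 23.149783 − (+3.615e-02/-1.047e+00) = 23.184322
iter 3: u=1.114137  f(a)=+8.720e-05  f'(a)=-1.042e+00  a ← 23.184322 − (+8.720e-05/-1.042e+00) = 23.184405
iter 4: u=1.114133  f(a)=+5.101e-10  f'(a)=-1.042e+00  a ← 23.184405 − (+5.101e-10/-1.042e+00) = 23.184405
iter 5: u=1.114133  f(a)=-2.132e-14  f'(a)=-1.042e+00  a ← 23.184405 − (-2.132e-14/-1.042e+00) = 23.184405
converged: |Δa| < 1e-12 after 5 iterations
sag = a·(cosh(S/(2a)) − 1) = 23.184405·(cosh(1.114133) − 1) = 15.940713
T_max/T_min = cosh(S/(2a)) = 1.687562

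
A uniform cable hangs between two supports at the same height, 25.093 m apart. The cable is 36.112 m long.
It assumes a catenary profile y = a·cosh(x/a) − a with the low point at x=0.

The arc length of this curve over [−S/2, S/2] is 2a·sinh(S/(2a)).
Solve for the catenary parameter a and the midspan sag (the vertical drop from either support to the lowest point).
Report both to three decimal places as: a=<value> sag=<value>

a=8.195 sag=11.634

seed: a₀ = √(S³/(24(L−S))) = √(25.093³/(24·11.019)) = 7.729514
iter 1: u=1.623194  f(a)=+1.546e+00  f'(a)=-3.677e+00  a ← 7.729514 − (+1.546e+00/-3.677e+00) = 8.150037
iter 2: u=1.539441  f(a)=+1.351e-01  f'(a)=-3.060e+00  a ← 8.150037 − (+1.351e-01/-3.060e+00) = 8.194207
iter 3: u=1.531143  f(a)=+1.251e-03  f'(a)=-3.003e+00  a ← 8.194207 − (+1.251e-03/-3.003e+00) = 8.194624
iter 4: u=1.531065  f(a)=+1.094e-07  f'(a)=-3.003e+00  a ← 8.194624 − (+1.094e-07/-3.003e+00) = 8.194624
iter 5: u=1.531065  f(a)=+0.000e+00  f'(a)=-3.003e+00  a ← 8.194624 − (+0.000e+00/-3.003e+00) = 8.194624
converged: |Δa| < 1e-12 after 5 iterations
sag = a·(cosh(S/(2a)) − 1) = 8.194624·(cosh(1.531065) − 1) = 11.633916
T_max/T_min = cosh(S/(2a)) = 2.419701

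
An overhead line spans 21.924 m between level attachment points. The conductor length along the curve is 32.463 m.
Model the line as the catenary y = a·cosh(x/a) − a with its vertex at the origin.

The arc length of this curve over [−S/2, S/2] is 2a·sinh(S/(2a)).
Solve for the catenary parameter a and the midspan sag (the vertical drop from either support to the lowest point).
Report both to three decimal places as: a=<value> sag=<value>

a=6.877 sag=10.751

seed: a₀ = √(S³/(24(L−S))) = √(21.924³/(24·10.539)) = 6.454675
iter 1: u=1.698304  f(a)=+1.629e+00  f'(a)=-4.310e+00  a ← 6.454675 − (+1.629e+00/-4.310e+00) = 6.832540
iter 2: u=1.604381  f(a)=+1.540e-01  f'(a)=-3.530e+00  a ← 6.832540 − (+1.540e-01/-3.530e+00) = 6.876151
iter 3: u=1.594206  f(a)=+1.693e-03  f'(a)=-3.453e+00  a ← 6.876151 − (+1.693e-03/-3.453e+00) = 6.876642
iter 4: u=1.594092  f(a)=+2.098e-07  f'(a)=-3.452e+00  a ← 6.876642 − (+2.098e-07/-3.452e+00) = 6.876642
iter 5: u=1.594092  f(a)=+0.000e+00  f'(a)=-3.452e+00  a ← 6.876642 − (+0.000e+00/-3.452e+00) = 6.876642
converged: |Δa| < 1e-12 after 5 iterations
sag = a·(cosh(S/(2a)) − 1) = 6.876642·(cosh(1.594092) − 1) = 10.751455
T_max/T_min = cosh(S/(2a)) = 2.563475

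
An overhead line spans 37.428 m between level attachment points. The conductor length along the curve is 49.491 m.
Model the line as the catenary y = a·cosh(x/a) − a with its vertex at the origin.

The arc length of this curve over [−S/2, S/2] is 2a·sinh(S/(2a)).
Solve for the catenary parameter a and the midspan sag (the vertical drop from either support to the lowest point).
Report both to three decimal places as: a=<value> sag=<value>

seed: a₀ = √(S³/(24(L−S))) = √(37.428³/(24·12.063)) = 13.457415
iter 1: u=1.390609  f(a)=+1.222e+00  f'(a)=-2.164e+00  a ← 13.457415 − (+1.222e+00/-2.164e+00) = 14.021826
iter 2: u=1.334634  f(a)=+8.105e-02  f'(a)=-1.886e+00  a ← 14.021826 − (+8.105e-02/-1.886e+00) = 14.064807
iter 3: u=1.330555  f(a)=+4.129e-04  f'(a)=-1.867e+00  a ← 14.064807 − (+4.129e-04/-1.867e+00) = 14.065029
iter 4: u=1.330534  f(a)=+1.084e-08  f'(a)=-1.866e+00  a ← 14.065029 − (+1.084e-08/-1.866e+00) = 14.065029
iter 5: u=1.330534  f(a)=+7.105e-15  f'(a)=-1.866e+00  a ← 14.065029 − (+7.105e-15/-1.866e+00) = 14.065029
converged: |Δa| < 1e-12 after 5 iterations
sag = a·(cosh(S/(2a)) − 1) = 14.065029·(cosh(1.330534) − 1) = 14.398365
T_max/T_min = cosh(S/(2a)) = 2.023700

a=14.065 sag=14.398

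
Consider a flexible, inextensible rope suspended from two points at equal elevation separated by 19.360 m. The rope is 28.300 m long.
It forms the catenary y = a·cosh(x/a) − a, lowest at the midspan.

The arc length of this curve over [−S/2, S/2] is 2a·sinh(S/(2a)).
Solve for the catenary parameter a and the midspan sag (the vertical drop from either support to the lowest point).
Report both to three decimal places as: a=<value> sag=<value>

a=6.182 sag=9.260

seed: a₀ = √(S³/(24(L−S))) = √(19.360³/(24·8.940)) = 5.815454
iter 1: u=1.664530  f(a)=+1.323e+00  f'(a)=-4.015e+00  a ← 5.815454 − (+1.323e+00/-4.015e+00) = 6.145056
iter 2: u=1.575250  f(a)=+1.208e-01  f'(a)=-3.313e+00  a ← 6.145056 − (+1.208e-01/-3.313e+00) = 6.181538
iter 3: u=1.565953  f(a)=+1.231e-03  f'(a)=-3.245e+00  a ← 6.181538 − (+1.231e-03/-3.245e+00) = 6.181917
iter 4: u=1.565857  f(a)=+1.307e-07  f'(a)=-3.245e+00  a ← 6.181917 − (+1.307e-07/-3.245e+00) = 6.181917
iter 5: u=1.565857  f(a)=-3.553e-15  f'(a)=-3.245e+00  a ← 6.181917 − (-3.553e-15/-3.245e+00) = 6.181917
converged: |Δa| < 1e-12 after 5 iterations
sag = a·(cosh(S/(2a)) − 1) = 6.181917·(cosh(1.565857) − 1) = 9.259540
T_max/T_min = cosh(S/(2a)) = 2.497843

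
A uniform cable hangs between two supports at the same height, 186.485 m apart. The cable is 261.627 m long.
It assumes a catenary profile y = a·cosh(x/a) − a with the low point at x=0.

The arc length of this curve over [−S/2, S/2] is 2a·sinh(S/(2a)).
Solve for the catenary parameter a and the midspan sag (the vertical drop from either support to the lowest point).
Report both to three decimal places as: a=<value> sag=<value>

seed: a₀ = √(S³/(24(L−S))) = √(186.485³/(24·75.142)) = 59.967903
iter 1: u=1.554873  f(a)=+9.624e+00  f'(a)=-3.167e+00  a ← 59.967903 − (+9.624e+00/-3.167e+00) = 63.007084
iter 2: u=1.479873  f(a)=+7.800e-01  f'(a)=-2.672e+00  a ← 63.007084 − (+7.800e-01/-2.672e+00) = 63.298967
iter 3: u=1.473049  f(a)=+6.123e-03  f'(a)=-2.631e+00  a ← 63.298967 − (+6.123e-03/-2.631e+00) = 63.301294
iter 4: u=1.472995  f(a)=+3.837e-07  f'(a)=-2.630e+00  a ← 63.301294 − (+3.837e-07/-2.630e+00) = 63.301295
iter 5: u=1.472995  f(a)=-1.137e-13  f'(a)=-2.630e+00  a ← 63.301295 − (-1.137e-13/-2.630e+00) = 63.301295
converged: |Δa| < 1e-12 after 5 iterations
sag = a·(cosh(S/(2a)) − 1) = 63.301295·(cosh(1.472995) − 1) = 82.023258
T_max/T_min = cosh(S/(2a)) = 2.295760

a=63.301 sag=82.023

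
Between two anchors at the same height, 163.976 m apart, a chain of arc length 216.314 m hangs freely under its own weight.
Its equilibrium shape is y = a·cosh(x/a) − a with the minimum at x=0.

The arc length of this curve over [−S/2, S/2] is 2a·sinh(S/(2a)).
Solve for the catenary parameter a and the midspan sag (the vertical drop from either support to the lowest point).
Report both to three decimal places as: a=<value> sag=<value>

a=61.896 sag=62.719

seed: a₀ = √(S³/(24(L−S))) = √(163.976³/(24·52.338)) = 59.245620
iter 1: u=1.383866  f(a)=+5.246e+00  f'(a)=-2.129e+00  a ← 59.245620 − (+5.246e+00/-2.129e+00) = 61.709642
iter 2: u=1.328609  f(a)=+3.450e-01  f'(a)=-1.857e+00  a ← 61.709642 − (+3.450e-01/-1.857e+00) = 61.895401
iter 3: u=1.324622  f(a)=+1.725e-03  f'(a)=-1.839e+00  a ← 61.895401 − (+1.725e-03/-1.839e+00) = 61.896339
iter 4: u=1.324602  f(a)=+4.358e-08  f'(a)=-1.839e+00  a ← 61.896339 − (+4.358e-08/-1.839e+00) = 61.896339
iter 5: u=1.324602  f(a)=+2.842e-14  f'(a)=-1.839e+00  a ← 61.896339 − (+2.842e-14/-1.839e+00) = 61.896339
converged: |Δa| < 1e-12 after 5 iterations
sag = a·(cosh(S/(2a)) − 1) = 61.896339·(cosh(1.324602) − 1) = 62.719444
T_max/T_min = cosh(S/(2a)) = 2.013298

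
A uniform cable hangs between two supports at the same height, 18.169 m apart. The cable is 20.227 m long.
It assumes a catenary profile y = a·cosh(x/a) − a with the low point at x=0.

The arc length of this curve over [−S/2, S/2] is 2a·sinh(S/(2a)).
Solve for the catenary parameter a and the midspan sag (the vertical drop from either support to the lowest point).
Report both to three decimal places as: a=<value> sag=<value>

a=11.202 sag=3.890

seed: a₀ = √(S³/(24(L−S))) = √(18.169³/(24·2.058)) = 11.019661
iter 1: u=0.824390  f(a)=+7.108e-02  f'(a)=-3.995e-01  a ← 11.019661 − (+7.108e-02/-3.995e-01) = 11.197561
iter 2: u=0.811293  f(a)=+1.758e-03  f'(a)=-3.800e-01  a ← 11.197561 − (+1.758e-03/-3.800e-01) = 11.202187
iter 3: u=0.810958  f(a)=+1.135e-06  f'(a)=-3.795e-01  a ← 11.202187 − (+1.135e-06/-3.795e-01) = 11.202190
iter 4: u=0.810958  f(a)=+4.761e-13  f'(a)=-3.795e-01  a ← 11.202190 − (+4.761e-13/-3.795e-01) = 11.202190
converged: |Δa| < 1e-12 after 4 iterations
sag = a·(cosh(S/(2a)) − 1) = 11.202190·(cosh(0.810958) − 1) = 3.889925
T_max/T_min = cosh(S/(2a)) = 1.347247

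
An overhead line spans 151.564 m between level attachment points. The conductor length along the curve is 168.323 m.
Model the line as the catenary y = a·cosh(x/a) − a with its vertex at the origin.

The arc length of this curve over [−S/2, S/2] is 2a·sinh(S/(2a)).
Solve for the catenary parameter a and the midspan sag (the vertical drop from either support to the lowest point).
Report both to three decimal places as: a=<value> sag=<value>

a=94.544 sag=32.033

seed: a₀ = √(S³/(24(L−S))) = √(151.564³/(24·16.759)) = 93.038868
iter 1: u=0.814520  f(a)=+5.648e-01  f'(a)=-3.847e-01  a ← 93.038868 − (+5.648e-01/-3.847e-01) = 94.506887
iter 2: u=0.801867  f(a)=+1.365e-02  f'(a)=-3.663e-01  a ← 94.506887 − (+1.365e-02/-3.663e-01) = 94.544134
iter 3: u=0.801552  f(a)=+8.402e-06  f'(a)=-3.659e-01  a ← 94.544134 − (+8.402e-06/-3.659e-01) = 94.544157
iter 4: u=0.801551  f(a)=+3.126e-12  f'(a)=-3.659e-01  a ← 94.544157 − (+3.126e-12/-3.659e-01) = 94.544157
converged: |Δa| < 1e-12 after 4 iterations
sag = a·(cosh(S/(2a)) − 1) = 94.544157·(cosh(0.801551) − 1) = 32.032917
T_max/T_min = cosh(S/(2a)) = 1.338814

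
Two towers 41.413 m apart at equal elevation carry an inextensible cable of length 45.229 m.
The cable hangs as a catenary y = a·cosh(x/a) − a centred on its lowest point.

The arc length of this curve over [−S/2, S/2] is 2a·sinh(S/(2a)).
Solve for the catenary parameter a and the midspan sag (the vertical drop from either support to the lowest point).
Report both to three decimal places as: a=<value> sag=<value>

seed: a₀ = √(S³/(24(L−S))) = √(41.413³/(24·3.816)) = 27.848079
iter 1: u=0.743552  f(a)=+1.069e-01  f'(a)=-2.895e-01  a ← 27.848079 − (+1.069e-01/-2.895e-01) = 28.217275
iter 2: u=0.733824  f(a)=+2.163e-03  f'(a)=-2.779e-01  a ← 28.217275 − (+2.163e-03/-2.779e-01) = 28.225057
iter 3: u=0.733621  f(a)=+9.260e-07  f'(a)=-2.777e-01  a ← 28.225057 − (+9.260e-07/-2.777e-01) = 28.225060
iter 4: u=0.733621  f(a)=+1.776e-13  f'(a)=-2.777e-01  a ← 28.225060 − (+1.776e-13/-2.777e-01) = 28.225060
converged: |Δa| < 1e-12 after 4 iterations
sag = a·(cosh(S/(2a)) − 1) = 28.225060·(cosh(0.733621) − 1) = 7.942185
T_max/T_min = cosh(S/(2a)) = 1.281388

a=28.225 sag=7.942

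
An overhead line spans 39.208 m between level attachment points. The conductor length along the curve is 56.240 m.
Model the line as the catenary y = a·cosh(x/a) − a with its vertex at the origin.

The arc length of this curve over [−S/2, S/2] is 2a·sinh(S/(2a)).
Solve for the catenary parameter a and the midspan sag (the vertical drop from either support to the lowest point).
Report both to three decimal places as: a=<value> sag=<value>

a=12.866 sag=18.057

seed: a₀ = √(S³/(24(L−S))) = √(39.208³/(24·17.032)) = 12.142933
iter 1: u=1.614437  f(a)=+2.362e+00  f'(a)=-3.608e+00  a ← 12.142933 − (+2.362e+00/-3.608e+00) = 12.797743
iter 2: u=1.531833  f(a)=+2.046e-01  f'(a)=-3.008e+00  a ← 12.797743 − (+2.046e-01/-3.008e+00) = 12.865751
iter 3: u=1.523735  f(a)=+1.855e-03  f'(a)=-2.954e+00  a ← 12.865751 − (+1.855e-03/-2.954e+00) = 12.866379
iter 4: u=1.523661  f(a)=+1.555e-07  f'(a)=-2.953e+00  a ← 12.866379 − (+1.555e-07/-2.953e+00) = 12.866379
iter 5: u=1.523661  f(a)=+7.105e-15  f'(a)=-2.953e+00  a ← 12.866379 − (+7.105e-15/-2.953e+00) = 12.866379
converged: |Δa| < 1e-12 after 5 iterations
sag = a·(cosh(S/(2a)) − 1) = 12.866379·(cosh(1.523661) − 1) = 18.057368
T_max/T_min = cosh(S/(2a)) = 2.403454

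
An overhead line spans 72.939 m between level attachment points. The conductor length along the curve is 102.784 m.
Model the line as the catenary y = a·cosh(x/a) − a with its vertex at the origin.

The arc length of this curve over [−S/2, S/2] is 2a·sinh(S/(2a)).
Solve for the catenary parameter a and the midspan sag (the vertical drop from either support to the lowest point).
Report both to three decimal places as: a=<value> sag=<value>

seed: a₀ = √(S³/(24(L−S))) = √(72.939³/(24·29.845)) = 23.275461
iter 1: u=1.566865  f(a)=+3.885e+00  f'(a)=-3.252e+00  a ← 23.275461 − (+3.885e+00/-3.252e+00) = 24.470209
iter 2: u=1.490363  f(a)=+3.192e-01  f'(a)=-2.738e+00  a ← 24.470209 − (+3.192e-01/-2.738e+00) = 24.586802
iter 3: u=1.483296  f(a)=+2.580e-03  f'(a)=-2.694e+00  a ← 24.586802 − (+2.580e-03/-2.694e+00) = 24.587760
iter 4: u=1.483238  f(a)=+1.717e-07  f'(a)=-2.693e+00  a ← 24.587760 − (+1.717e-07/-2.693e+00) = 24.587760
iter 5: u=1.483238  f(a)=-1.421e-14  f'(a)=-2.693e+00  a ← 24.587760 − (-1.421e-14/-2.693e+00) = 24.587760
converged: |Δa| < 1e-12 after 5 iterations
sag = a·(cosh(S/(2a)) − 1) = 24.587760·(cosh(1.483238) − 1) = 32.383247
T_max/T_min = cosh(S/(2a)) = 2.317047

a=24.588 sag=32.383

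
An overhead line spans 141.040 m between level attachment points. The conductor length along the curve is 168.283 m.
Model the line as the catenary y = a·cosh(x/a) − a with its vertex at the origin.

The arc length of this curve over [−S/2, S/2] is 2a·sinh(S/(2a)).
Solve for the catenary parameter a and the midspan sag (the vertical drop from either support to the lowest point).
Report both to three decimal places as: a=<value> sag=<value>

seed: a₀ = √(S³/(24(L−S))) = √(141.040³/(24·27.243)) = 65.505892
iter 1: u=1.076544  f(a)=+1.623e+00  f'(a)=-9.322e-01  a ← 65.505892 − (+1.623e+00/-9.322e-01) = 67.246772
iter 2: u=1.048675  f(a)=+6.695e-02  f'(a)=-8.568e-01  a ← 67.246772 − (+6.695e-02/-8.568e-01) = 67.324911
iter 3: u=1.047458  f(a)=+1.248e-04  f'(a)=-8.536e-01  a ← 67.324911 − (+1.248e-04/-8.536e-01) = 67.325057
iter 4: u=1.047455  f(a)=+4.352e-10  f'(a)=-8.536e-01  a ← 67.325057 − (+4.352e-10/-8.536e-01) = 67.325057
iter 5: u=1.047455  f(a)=+0.000e+00  f'(a)=-8.536e-01  a ← 67.325057 − (+0.000e+00/-8.536e-01) = 67.325057
converged: |Δa| < 1e-12 after 5 iterations
sag = a·(cosh(S/(2a)) − 1) = 67.325057·(cosh(1.047455) − 1) = 40.436046
T_max/T_min = cosh(S/(2a)) = 1.600609

a=67.325 sag=40.436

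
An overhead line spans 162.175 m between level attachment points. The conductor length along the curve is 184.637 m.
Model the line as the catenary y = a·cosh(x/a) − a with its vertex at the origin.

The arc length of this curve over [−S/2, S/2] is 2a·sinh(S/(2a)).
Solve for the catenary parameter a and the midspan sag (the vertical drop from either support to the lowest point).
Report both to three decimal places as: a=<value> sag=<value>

a=90.742 sag=38.706

seed: a₀ = √(S³/(24(L−S))) = √(162.175³/(24·22.462)) = 88.950015
iter 1: u=0.911607  f(a)=+9.520e-01  f'(a)=-5.483e-01  a ← 88.950015 − (+9.520e-01/-5.483e-01) = 90.686361
iter 2: u=0.894153  f(a)=+2.859e-02  f'(a)=-5.158e-01  a ← 90.686361 − (+2.859e-02/-5.158e-01) = 90.741790
iter 3: u=0.893607  f(a)=+2.755e-05  f'(a)=-5.148e-01  a ← 90.741790 − (+2.755e-05/-5.148e-01) = 90.741844
iter 4: u=0.893606  f(a)=+2.569e-11  f'(a)=-5.148e-01  a ← 90.741844 − (+2.569e-11/-5.148e-01) = 90.741844
converged: |Δa| < 1e-12 after 4 iterations
sag = a·(cosh(S/(2a)) − 1) = 90.741844·(cosh(0.893606) − 1) = 38.706168
T_max/T_min = cosh(S/(2a)) = 1.426553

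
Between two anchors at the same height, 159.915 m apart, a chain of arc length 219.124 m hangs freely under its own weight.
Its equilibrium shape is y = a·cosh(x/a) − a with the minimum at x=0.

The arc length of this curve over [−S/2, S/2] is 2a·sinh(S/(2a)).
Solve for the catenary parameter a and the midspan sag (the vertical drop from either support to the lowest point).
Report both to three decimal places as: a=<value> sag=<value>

seed: a₀ = √(S³/(24(L−S))) = √(159.915³/(24·59.209)) = 53.645626
iter 1: u=1.490476  f(a)=+6.936e+00  f'(a)=-2.738e+00  a ← 53.645626 − (+6.936e+00/-2.738e+00) = 56.178367
iter 2: u=1.423279  f(a)=+5.214e-01  f'(a)=-2.341e+00  a ← 56.178367 − (+5.214e-01/-2.341e+00) = 56.401124
iter 3: u=1.417658  f(a)=+3.477e-03  f'(a)=-2.310e+00  a ← 56.401124 − (+3.477e-03/-2.310e+00) = 56.402629
iter 4: u=1.417620  f(a)=+1.568e-07  f'(a)=-2.309e+00  a ← 56.402629 − (+1.568e-07/-2.309e+00) = 56.402629
iter 5: u=1.417620  f(a)=+0.000e+00  f'(a)=-2.309e+00  a ← 56.402629 − (+0.000e+00/-2.309e+00) = 56.402629
converged: |Δa| < 1e-12 after 5 iterations
sag = a·(cosh(S/(2a)) − 1) = 56.402629·(cosh(1.417620) − 1) = 66.825162
T_max/T_min = cosh(S/(2a)) = 2.184788

a=56.403 sag=66.825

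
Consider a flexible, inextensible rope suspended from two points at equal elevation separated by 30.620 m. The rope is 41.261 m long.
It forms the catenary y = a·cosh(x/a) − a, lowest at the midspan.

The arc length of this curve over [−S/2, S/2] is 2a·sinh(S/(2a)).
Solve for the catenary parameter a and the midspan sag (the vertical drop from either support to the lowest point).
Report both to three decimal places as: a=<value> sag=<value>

seed: a₀ = √(S³/(24(L−S))) = √(30.620³/(24·10.641)) = 10.602565
iter 1: u=1.443990  f(a)=+1.166e+00  f'(a)=-2.458e+00  a ← 10.602565 − (+1.166e+00/-2.458e+00) = 11.076933
iter 2: u=1.382152  f(a)=+8.282e-02  f'(a)=-2.120e+00  a ← 11.076933 − (+8.282e-02/-2.120e+00) = 11.115995
iter 3: u=1.377295  f(a)=+4.885e-04  f'(a)=-2.095e+00  a ← 11.115995 − (+4.885e-04/-2.095e+00) = 11.116228
iter 4: u=1.377266  f(a)=+1.721e-08  f'(a)=-2.095e+00  a ← 11.116228 − (+1.721e-08/-2.095e+00) = 11.116228
iter 5: u=1.377266  f(a)=+0.000e+00  f'(a)=-2.095e+00  a ← 11.116228 − (+0.000e+00/-2.095e+00) = 11.116228
converged: |Δa| < 1e-12 after 5 iterations
sag = a·(cosh(S/(2a)) − 1) = 11.116228·(cosh(1.377266) − 1) = 12.318534
T_max/T_min = cosh(S/(2a)) = 2.108158

a=11.116 sag=12.319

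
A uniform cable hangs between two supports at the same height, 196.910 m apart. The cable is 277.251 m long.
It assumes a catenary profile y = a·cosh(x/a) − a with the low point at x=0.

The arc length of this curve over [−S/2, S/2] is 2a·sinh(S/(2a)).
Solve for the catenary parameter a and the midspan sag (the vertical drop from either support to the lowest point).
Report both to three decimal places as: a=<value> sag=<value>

seed: a₀ = √(S³/(24(L−S))) = √(196.910³/(24·80.341)) = 62.925608
iter 1: u=1.564625  f(a)=+1.043e+01  f'(a)=-3.236e+00  a ← 62.925608 − (+1.043e+01/-3.236e+00) = 66.147976
iter 2: u=1.488405  f(a)=+8.545e-01  f'(a)=-2.725e+00  a ← 66.147976 − (+8.545e-01/-2.725e+00) = 66.461505
iter 3: u=1.481384  f(a)=+6.870e-03  f'(a)=-2.682e+00  a ← 66.461505 − (+6.870e-03/-2.682e+00) = 66.464067
iter 4: u=1.481327  f(a)=+4.520e-07  f'(a)=-2.681e+00  a ← 66.464067 − (+4.520e-07/-2.681e+00) = 66.464067
iter 5: u=1.481327  f(a)=+0.000e+00  f'(a)=-2.681e+00  a ← 66.464067 − (+0.000e+00/-2.681e+00) = 66.464067
converged: |Δa| < 1e-12 after 5 iterations
sag = a·(cosh(S/(2a)) − 1) = 66.464067·(cosh(1.481327) − 1) = 87.271100
T_max/T_min = cosh(S/(2a)) = 2.313057

a=66.464 sag=87.271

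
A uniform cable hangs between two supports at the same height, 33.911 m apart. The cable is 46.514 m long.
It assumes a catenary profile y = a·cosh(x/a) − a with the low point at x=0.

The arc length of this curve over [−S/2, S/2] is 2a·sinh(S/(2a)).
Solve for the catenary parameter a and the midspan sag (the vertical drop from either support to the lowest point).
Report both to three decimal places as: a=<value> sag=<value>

a=11.940 sag=14.203

seed: a₀ = √(S³/(24(L−S))) = √(33.911³/(24·12.603)) = 11.354508
iter 1: u=1.493284  f(a)=+1.482e+00  f'(a)=-2.756e+00  a ← 11.354508 − (+1.482e+00/-2.756e+00) = 11.892287
iter 2: u=1.425756  f(a)=+1.118e-01  f'(a)=-2.355e+00  a ← 11.892287 − (+1.118e-01/-2.355e+00) = 11.939771
iter 3: u=1.420086  f(a)=+7.509e-04  f'(a)=-2.323e+00  a ← 11.939771 − (+7.509e-04/-2.323e+00) = 11.940094
iter 4: u=1.420047  f(a)=+3.438e-08  f'(a)=-2.323e+00  a ← 11.940094 − (+3.438e-08/-2.323e+00) = 11.940094
iter 5: u=1.420047  f(a)=+7.105e-15  f'(a)=-2.323e+00  a ← 11.940094 − (+7.105e-15/-2.323e+00) = 11.940094
converged: |Δa| < 1e-12 after 5 iterations
sag = a·(cosh(S/(2a)) − 1) = 11.940094·(cosh(1.420047) − 1) = 14.202857
T_max/T_min = cosh(S/(2a)) = 2.189510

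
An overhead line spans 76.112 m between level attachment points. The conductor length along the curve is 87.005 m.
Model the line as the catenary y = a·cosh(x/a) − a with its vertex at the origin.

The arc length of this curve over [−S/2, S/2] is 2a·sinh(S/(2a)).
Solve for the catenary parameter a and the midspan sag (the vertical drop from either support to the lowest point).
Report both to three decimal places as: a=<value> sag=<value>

a=41.922 sag=18.493

seed: a₀ = √(S³/(24(L−S))) = √(76.112³/(24·10.893)) = 41.067695
iter 1: u=0.926665  f(a)=+4.774e-01  f'(a)=-5.775e-01  a ← 41.067695 − (+4.774e-01/-5.775e-01) = 41.894367
iter 2: u=0.908380  f(a)=+1.479e-02  f'(a)=-5.422e-01  a ← 41.894367 − (+1.479e-02/-5.422e-01) = 41.921656
iter 3: u=0.907789  f(a)=+1.522e-05  f'(a)=-5.411e-01  a ← 41.921656 − (+1.522e-05/-5.411e-01) = 41.921684
iter 4: u=0.907788  f(a)=+1.613e-11  f'(a)=-5.411e-01  a ← 41.921684 − (+1.613e-11/-5.411e-01) = 41.921684
converged: |Δa| < 1e-12 after 4 iterations
sag = a·(cosh(S/(2a)) − 1) = 41.921684·(cosh(0.907788) − 1) = 18.492678
T_max/T_min = cosh(S/(2a)) = 1.441124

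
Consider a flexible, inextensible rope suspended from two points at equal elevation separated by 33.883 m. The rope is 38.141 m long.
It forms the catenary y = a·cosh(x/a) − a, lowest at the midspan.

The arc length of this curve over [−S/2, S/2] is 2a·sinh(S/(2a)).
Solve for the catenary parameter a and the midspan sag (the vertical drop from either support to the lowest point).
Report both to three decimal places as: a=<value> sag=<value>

seed: a₀ = √(S³/(24(L−S))) = √(33.883³/(24·4.258)) = 19.510317
iter 1: u=0.868335  f(a)=+1.634e-01  f'(a)=-4.703e-01  a ← 19.510317 − (+1.634e-01/-4.703e-01) = 19.857843
iter 2: u=0.853139  f(a)=+4.469e-03  f'(a)=-4.449e-01  a ← 19.857843 − (+4.469e-03/-4.449e-01) = 19.867888
iter 3: u=0.852708  f(a)=+3.550e-06  f'(a)=-4.442e-01  a ← 19.867888 − (+3.550e-06/-4.442e-01) = 19.867896
iter 4: u=0.852707  f(a)=+2.252e-12  f'(a)=-4.442e-01  a ← 19.867896 − (+2.252e-12/-4.442e-01) = 19.867896
converged: |Δa| < 1e-12 after 4 iterations
sag = a·(cosh(S/(2a)) − 1) = 19.867896·(cosh(0.852707) − 1) = 7.671480
T_max/T_min = cosh(S/(2a)) = 1.386124

a=19.868 sag=7.671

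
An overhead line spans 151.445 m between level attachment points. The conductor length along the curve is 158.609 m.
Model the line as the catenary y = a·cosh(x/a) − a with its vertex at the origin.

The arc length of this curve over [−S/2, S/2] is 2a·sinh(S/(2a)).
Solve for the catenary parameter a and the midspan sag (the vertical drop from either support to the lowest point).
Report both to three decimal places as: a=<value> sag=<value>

a=143.132 sag=20.502

seed: a₀ = √(S³/(24(L−S))) = √(151.445³/(24·7.164)) = 142.134334
iter 1: u=0.532753  f(a)=+1.024e-01  f'(a)=-1.037e-01  a ← 142.134334 − (+1.024e-01/-1.037e-01) = 143.121410
iter 2: u=0.529079  f(a)=+1.076e-03  f'(a)=-1.015e-01  a ← 143.121410 − (+1.076e-03/-1.015e-01) = 143.132009
iter 3: u=0.529040  f(a)=+1.217e-07  f'(a)=-1.015e-01  a ← 143.132009 − (+1.217e-07/-1.015e-01) = 143.132010
iter 4: u=0.529040  f(a)=+0.000e+00  f'(a)=-1.015e-01  a ← 143.132010 − (+0.000e+00/-1.015e-01) = 143.132010
converged: |Δa| < 1e-12 after 4 iterations
sag = a·(cosh(S/(2a)) − 1) = 143.132010·(cosh(0.529040) − 1) = 20.501654
T_max/T_min = cosh(S/(2a)) = 1.143236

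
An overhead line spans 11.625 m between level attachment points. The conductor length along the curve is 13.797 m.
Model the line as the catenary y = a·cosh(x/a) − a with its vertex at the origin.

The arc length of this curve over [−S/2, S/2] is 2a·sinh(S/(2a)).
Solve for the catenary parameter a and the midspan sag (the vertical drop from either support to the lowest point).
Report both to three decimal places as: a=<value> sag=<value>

seed: a₀ = √(S³/(24(L−S))) = √(11.625³/(24·2.172)) = 5.489767
iter 1: u=1.058788  f(a)=+1.250e-01  f'(a)=-8.836e-01  a ← 5.489767 − (+1.250e-01/-8.836e-01) = 5.631281
iter 2: u=1.032181  f(a)=+4.998e-03  f'(a)=-8.143e-01  a ← 5.631281 − (+4.998e-03/-8.143e-01) = 5.637419
iter 3: u=1.031057  f(a)=+8.722e-06  f'(a)=-8.114e-01  a ← 5.637419 − (+8.722e-06/-8.114e-01) = 5.637430
iter 4: u=1.031055  f(a)=+2.666e-11  f'(a)=-8.114e-01  a ← 5.637430 − (+2.666e-11/-8.114e-01) = 5.637430
iter 5: u=1.031055  f(a)=+1.776e-15  f'(a)=-8.114e-01  a ← 5.637430 − (+1.776e-15/-8.114e-01) = 5.637430
converged: |Δa| < 1e-12 after 5 iterations
sag = a·(cosh(S/(2a)) − 1) = 5.637430·(cosh(1.031055) − 1) = 3.271550
T_max/T_min = cosh(S/(2a)) = 1.580326

a=5.637 sag=3.272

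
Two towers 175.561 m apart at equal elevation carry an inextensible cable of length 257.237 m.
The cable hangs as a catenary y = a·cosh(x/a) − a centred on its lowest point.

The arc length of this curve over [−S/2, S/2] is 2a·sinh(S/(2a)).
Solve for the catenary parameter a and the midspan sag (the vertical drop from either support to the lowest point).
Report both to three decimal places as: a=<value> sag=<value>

seed: a₀ = √(S³/(24(L−S))) = √(175.561³/(24·81.676)) = 52.539897
iter 1: u=1.670740  f(a)=+1.219e+01  f'(a)=-4.068e+00  a ← 52.539897 − (+1.219e+01/-4.068e+00) = 55.535677
iter 2: u=1.580615  f(a)=+1.120e+00  f'(a)=-3.352e+00  a ← 55.535677 − (+1.120e+00/-3.352e+00) = 55.869846
iter 3: u=1.571161  f(a)=+1.158e-02  f'(a)=-3.283e+00  a ← 55.869846 − (+1.158e-02/-3.283e+00) = 55.873372
iter 4: u=1.571061  f(a)=+1.265e-06  f'(a)=-3.282e+00  a ← 55.873372 − (+1.265e-06/-3.282e+00) = 55.873373
iter 5: u=1.571061  f(a)=+5.684e-14  f'(a)=-3.282e+00  a ← 55.873373 − (+5.684e-14/-3.282e+00) = 55.873373
converged: |Δa| < 1e-12 after 5 iterations
sag = a·(cosh(S/(2a)) − 1) = 55.873373·(cosh(1.571061) − 1) = 84.356982
T_max/T_min = cosh(S/(2a)) = 2.509789

a=55.873 sag=84.357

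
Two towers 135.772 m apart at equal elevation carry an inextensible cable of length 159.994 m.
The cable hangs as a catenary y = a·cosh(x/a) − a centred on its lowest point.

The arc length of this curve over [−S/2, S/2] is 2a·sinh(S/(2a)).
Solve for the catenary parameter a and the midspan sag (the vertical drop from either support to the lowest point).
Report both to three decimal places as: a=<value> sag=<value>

seed: a₀ = √(S³/(24(L−S))) = √(135.772³/(24·24.222)) = 65.615237
iter 1: u=1.034607  f(a)=+1.330e+00  f'(a)=-8.204e-01  a ← 65.615237 − (+1.330e+00/-8.204e-01) = 67.236260
iter 2: u=1.009664  f(a)=+5.088e-02  f'(a)=-7.587e-01  a ← 67.236260 − (+5.088e-02/-7.587e-01) = 67.303318
iter 3: u=1.008658  f(a)=+8.103e-05  f'(a)=-7.563e-01  a ← 67.303318 − (+8.103e-05/-7.563e-01) = 67.303425
iter 4: u=1.008656  f(a)=+2.062e-10  f'(a)=-7.563e-01  a ← 67.303425 − (+2.062e-10/-7.563e-01) = 67.303425
iter 5: u=1.008656  f(a)=-2.842e-14  f'(a)=-7.563e-01  a ← 67.303425 − (-2.842e-14/-7.563e-01) = 67.303425
converged: |Δa| < 1e-12 after 5 iterations
sag = a·(cosh(S/(2a)) − 1) = 67.303425·(cosh(1.008656) − 1) = 37.239729
T_max/T_min = cosh(S/(2a)) = 1.553311

a=67.303 sag=37.240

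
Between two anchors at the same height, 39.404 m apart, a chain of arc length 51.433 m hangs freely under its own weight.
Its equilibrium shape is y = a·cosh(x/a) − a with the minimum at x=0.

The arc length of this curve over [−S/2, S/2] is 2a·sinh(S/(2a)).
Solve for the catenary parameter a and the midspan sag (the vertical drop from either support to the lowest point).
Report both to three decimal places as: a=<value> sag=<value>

a=15.182 sag=14.681

seed: a₀ = √(S³/(24(L−S))) = √(39.404³/(24·12.029)) = 14.557610
iter 1: u=1.353381  f(a)=+1.151e+00  f'(a)=-1.976e+00  a ← 14.557610 − (+1.151e+00/-1.976e+00) = 15.140124
iter 2: u=1.301310  f(a)=+7.269e-02  f'(a)=-1.733e+00  a ← 15.140124 − (+7.269e-02/-1.733e+00) = 15.182057
iter 3: u=1.297716  f(a)=+3.331e-04  f'(a)=-1.718e+00  a ← 15.182057 − (+3.331e-04/-1.718e+00) = 15.182251
iter 4: u=1.297700  f(a)=+7.069e-09  f'(a)=-1.717e+00  a ← 15.182251 − (+7.069e-09/-1.717e+00) = 15.182251
iter 5: u=1.297700  f(a)=+0.000e+00  f'(a)=-1.717e+00  a ← 15.182251 − (+0.000e+00/-1.717e+00) = 15.182251
converged: |Δa| < 1e-12 after 5 iterations
sag = a·(cosh(S/(2a)) − 1) = 15.182251·(cosh(1.297700) − 1) = 14.681425
T_max/T_min = cosh(S/(2a)) = 1.967012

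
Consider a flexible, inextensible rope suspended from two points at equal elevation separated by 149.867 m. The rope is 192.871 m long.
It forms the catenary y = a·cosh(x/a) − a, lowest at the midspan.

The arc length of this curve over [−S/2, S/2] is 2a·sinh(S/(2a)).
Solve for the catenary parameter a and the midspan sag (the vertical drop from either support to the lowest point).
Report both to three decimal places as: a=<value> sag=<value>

seed: a₀ = √(S³/(24(L−S))) = √(149.867³/(24·43.004)) = 57.108266
iter 1: u=1.312131  f(a)=+3.857e+00  f'(a)=-1.782e+00  a ← 57.108266 − (+3.857e+00/-1.782e+00) = 59.273150
iter 2: u=1.264206  f(a)=+2.302e-01  f'(a)=-1.575e+00  a ← 59.273150 − (+2.302e-01/-1.575e+00) = 59.419311
iter 3: u=1.261097  f(a)=+9.348e-04  f'(a)=-1.562e+00  a ← 59.419311 − (+9.348e-04/-1.562e+00) = 59.419910
iter 4: u=1.261084  f(a)=+1.556e-08  f'(a)=-1.562e+00  a ← 59.419910 − (+1.556e-08/-1.562e+00) = 59.419910
iter 5: u=1.261084  f(a)=+0.000e+00  f'(a)=-1.562e+00  a ← 59.419910 − (+0.000e+00/-1.562e+00) = 59.419910
converged: |Δa| < 1e-12 after 5 iterations
sag = a·(cosh(S/(2a)) − 1) = 59.419910·(cosh(1.261084) − 1) = 53.852026
T_max/T_min = cosh(S/(2a)) = 1.906296

a=59.420 sag=53.852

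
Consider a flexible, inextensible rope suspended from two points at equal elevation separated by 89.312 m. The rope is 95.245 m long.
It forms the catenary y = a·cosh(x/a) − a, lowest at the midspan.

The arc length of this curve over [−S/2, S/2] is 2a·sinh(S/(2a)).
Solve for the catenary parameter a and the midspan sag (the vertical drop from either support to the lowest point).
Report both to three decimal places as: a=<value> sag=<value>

a=71.427 sag=14.420

seed: a₀ = √(S³/(24(L−S))) = √(89.312³/(24·5.933)) = 70.732975
iter 1: u=0.631332  f(a)=+1.194e-01  f'(a)=-1.745e-01  a ← 70.732975 − (+1.194e-01/-1.745e-01) = 71.416871
iter 2: u=0.625286  f(a)=+1.753e-03  f'(a)=-1.694e-01  a ← 71.416871 − (+1.753e-03/-1.694e-01) = 71.427218
iter 3: u=0.625196  f(a)=+3.908e-07  f'(a)=-1.694e-01  a ← 71.427218 − (+3.908e-07/-1.694e-01) = 71.427221
iter 4: u=0.625196  f(a)=+2.842e-14  f'(a)=-1.694e-01  a ← 71.427221 − (+2.842e-14/-1.694e-01) = 71.427221
converged: |Δa| < 1e-12 after 4 iterations
sag = a·(cosh(S/(2a)) − 1) = 71.427221·(cosh(0.625196) − 1) = 14.420030
T_max/T_min = cosh(S/(2a)) = 1.201884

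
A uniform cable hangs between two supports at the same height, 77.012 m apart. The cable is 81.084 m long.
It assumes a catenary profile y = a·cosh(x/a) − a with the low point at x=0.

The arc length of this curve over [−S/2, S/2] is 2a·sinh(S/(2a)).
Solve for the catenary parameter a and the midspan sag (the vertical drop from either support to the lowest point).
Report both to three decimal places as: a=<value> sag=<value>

seed: a₀ = √(S³/(24(L−S))) = √(77.012³/(24·4.072)) = 68.364100
iter 1: u=0.563249  f(a)=+6.508e-02  f'(a)=-1.229e-01  a ← 68.364100 − (+6.508e-02/-1.229e-01) = 68.893440
iter 2: u=0.558921  f(a)=+7.636e-04  f'(a)=-1.201e-01  a ← 68.893440 − (+7.636e-04/-1.201e-01) = 68.899800
iter 3: u=0.558870  f(a)=+1.079e-07  f'(a)=-1.200e-01  a ← 68.899800 − (+1.079e-07/-1.200e-01) = 68.899800
iter 4: u=0.558870  f(a)=+0.000e+00  f'(a)=-1.200e-01  a ← 68.899800 − (+0.000e+00/-1.200e-01) = 68.899800
converged: |Δa| < 1e-12 after 4 iterations
sag = a·(cosh(S/(2a)) − 1) = 68.899800·(cosh(0.558870) − 1) = 11.042906
T_max/T_min = cosh(S/(2a)) = 1.160275

a=68.900 sag=11.043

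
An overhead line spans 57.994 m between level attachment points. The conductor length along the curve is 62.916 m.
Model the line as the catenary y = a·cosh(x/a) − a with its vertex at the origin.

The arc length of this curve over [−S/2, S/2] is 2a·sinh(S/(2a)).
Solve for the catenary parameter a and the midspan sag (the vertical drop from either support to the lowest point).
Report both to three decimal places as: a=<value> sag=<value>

a=41.142 sag=10.649

seed: a₀ = √(S³/(24(L−S))) = √(57.994³/(24·4.922)) = 40.634804
iter 1: u=0.713600  f(a)=+1.269e-01  f'(a)=-2.548e-01  a ← 40.634804 − (+1.269e-01/-2.548e-01) = 41.132612
iter 2: u=0.704964  f(a)=+2.369e-03  f'(a)=-2.454e-01  a ← 41.132612 − (+2.369e-03/-2.454e-01) = 41.142265
iter 3: u=0.704798  f(a)=+8.608e-07  f'(a)=-2.452e-01  a ← 41.142265 − (+8.608e-07/-2.452e-01) = 41.142269
iter 4: u=0.704798  f(a)=+1.137e-13  f'(a)=-2.452e-01  a ← 41.142269 − (+1.137e-13/-2.452e-01) = 41.142269
converged: |Δa| < 1e-12 after 4 iterations
sag = a·(cosh(S/(2a)) − 1) = 41.142269·(cosh(0.704798) − 1) = 10.648580
T_max/T_min = cosh(S/(2a)) = 1.258823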